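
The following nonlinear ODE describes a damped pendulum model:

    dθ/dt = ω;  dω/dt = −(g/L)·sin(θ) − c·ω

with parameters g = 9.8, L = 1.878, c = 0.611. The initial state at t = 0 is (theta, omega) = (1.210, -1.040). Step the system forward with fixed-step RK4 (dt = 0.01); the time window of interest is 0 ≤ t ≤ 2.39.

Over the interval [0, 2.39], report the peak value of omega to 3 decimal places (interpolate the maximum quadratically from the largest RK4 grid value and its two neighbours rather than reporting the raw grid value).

max omega = 1.485

t=0.000: state=(1.210, -1.040)
step 1 (dt=0.01): k1=(-1.040, -4.247), k2=(-1.061, -4.224), k3=(-1.061, -4.224), k4=(-1.082, -4.201); state += dt/6·(k1+2k2+2k3+k4)
t=0.010: state=(1.199, -1.082)
t=0.020: state=(1.188, -1.124)
t=0.030: state=(1.177, -1.165)
continuing one RK4 step at a time; state shown every 10 steps (Δt=0.1):
t=0.100: state=(1.086, -1.440)
t=0.200: state=(0.924, -1.782)
t=0.300: state=(0.732, -2.049)
t=0.400: state=(0.517, -2.223)
t=0.500: state=(0.291, -2.290)
t=0.600: state=(0.063, -2.242)
t=0.700: state=(-0.154, -2.085)
t=0.800: state=(-0.351, -1.834)
t=0.900: state=(-0.518, -1.510)
t=1.000: state=(-0.651, -1.140)
t=1.100: state=(-0.746, -0.746)
t=1.200: state=(-0.800, -0.347)
t=1.300: state=(-0.815, 0.041)
t=1.400: state=(-0.793, 0.404)
t=1.500: state=(-0.736, 0.731)
t=1.600: state=(-0.648, 1.012)
t=1.700: state=(-0.535, 1.234)
t=1.800: state=(-0.404, 1.390)
t=1.900: state=(-0.260, 1.473)
t=2.000: state=(-0.112, 1.478)
t=2.100: state=(0.033, 1.410)
t=2.200: state=(0.168, 1.274)
t=2.300: state=(0.286, 1.084)
t=2.390: state=(0.375, 0.877)
largest grid value and its neighbours: omega(1.950)=1.48504, omega(1.960)=1.48522, omega(1.970)=1.48464
parabola through these three points peaks at t≈1.957 with omega≈1.48524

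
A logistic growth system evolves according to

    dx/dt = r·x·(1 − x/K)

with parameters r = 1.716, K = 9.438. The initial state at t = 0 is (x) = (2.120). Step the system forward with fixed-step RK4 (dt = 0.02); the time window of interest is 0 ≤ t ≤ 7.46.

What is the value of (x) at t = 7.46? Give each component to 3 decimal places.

t=0.000: state=(2.120)
step 1 (dt=0.02): k1=(2.821), k2=(2.847), k3=(2.848), k4=(2.874); state += dt/6·(k1+2k2+2k3+k4)
t=0.020: state=(2.177)
t=0.040: state=(2.235)
t=0.060: state=(2.294)
continuing one RK4 step at a time; state shown every 25 steps (Δt=0.5):
t=0.500: state=(3.831)
t=1.000: state=(5.824)
t=1.500: state=(7.472)
t=2.000: state=(8.491)
t=2.500: state=(9.012)
t=3.000: state=(9.252)
t=3.500: state=(9.358)
t=4.000: state=(9.404)
t=4.500: state=(9.424)
t=5.000: state=(9.432)
t=5.500: state=(9.435)
t=6.000: state=(9.437)
t=6.500: state=(9.438)
t=7.000: state=(9.438)
t=7.460: state=(9.438)

(x) = (9.438)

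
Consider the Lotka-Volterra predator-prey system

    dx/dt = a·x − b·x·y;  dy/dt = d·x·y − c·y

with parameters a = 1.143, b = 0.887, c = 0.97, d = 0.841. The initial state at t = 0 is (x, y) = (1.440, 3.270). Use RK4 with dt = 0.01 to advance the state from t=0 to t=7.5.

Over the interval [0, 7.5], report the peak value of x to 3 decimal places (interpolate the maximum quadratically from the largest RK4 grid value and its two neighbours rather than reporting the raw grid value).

t=0.000: state=(1.440, 3.270)
step 1 (dt=0.01): k1=(-2.531, 0.788), k2=(-2.514, 0.754), k3=(-2.513, 0.755), k4=(-2.496, 0.721); state += dt/6·(k1+2k2+2k3+k4)
t=0.010: state=(1.415, 3.278)
t=0.020: state=(1.390, 3.284)
t=0.030: state=(1.366, 3.291)
continuing one RK4 step at a time; state shown every 25 steps (Δt=0.25):
t=0.250: state=(0.921, 3.276)
t=0.500: state=(0.609, 3.010)
t=0.750: state=(0.433, 2.630)
t=1.000: state=(0.336, 2.235)
t=1.250: state=(0.284, 1.871)
t=1.500: state=(0.259, 1.554)
t=1.750: state=(0.251, 1.286)
t=2.000: state=(0.258, 1.064)
t=2.250: state=(0.277, 0.883)
t=2.500: state=(0.308, 0.737)
t=2.750: state=(0.353, 0.620)
t=3.000: state=(0.414, 0.527)
t=3.250: state=(0.494, 0.455)
t=3.500: state=(0.598, 0.400)
t=3.750: state=(0.732, 0.361)
t=4.000: state=(0.902, 0.336)
t=4.250: state=(1.116, 0.326)
t=4.500: state=(1.381, 0.332)
t=4.750: state=(1.703, 0.360)
t=5.000: state=(2.080, 0.420)
t=5.250: state=(2.494, 0.532)
t=5.500: state=(2.889, 0.736)
t=5.750: state=(3.150, 1.094)
t=6.000: state=(3.099, 1.668)
t=6.250: state=(2.628, 2.406)
t=6.500: state=(1.901, 3.044)
t=6.750: state=(1.241, 3.313)
t=7.000: state=(0.797, 3.208)
t=7.250: state=(0.538, 2.889)
t=7.500: state=(0.394, 2.496)
largest grid value and its neighbours: x(5.840)=3.17658, x(5.850)=3.17666, x(5.860)=3.17613
parabola through these three points peaks at t≈5.846 with x≈3.17670

max x = 3.177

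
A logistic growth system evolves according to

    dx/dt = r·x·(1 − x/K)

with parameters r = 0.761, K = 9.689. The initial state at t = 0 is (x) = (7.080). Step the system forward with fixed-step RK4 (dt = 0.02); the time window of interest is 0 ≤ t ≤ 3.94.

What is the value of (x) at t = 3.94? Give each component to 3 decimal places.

(x) = (9.514)

t=0.000: state=(7.080)
step 1 (dt=0.02): k1=(1.451), k2=(1.446), k3=(1.446), k4=(1.441); state += dt/6·(k1+2k2+2k3+k4)
t=0.020: state=(7.109)
t=0.040: state=(7.138)
t=0.060: state=(7.166)
continuing one RK4 step at a time; state shown every 10 steps (Δt=0.2):
t=0.200: state=(7.360)
t=0.400: state=(7.618)
t=0.600: state=(7.855)
t=0.800: state=(8.071)
t=1.000: state=(8.266)
t=1.200: state=(8.441)
t=1.400: state=(8.597)
t=1.600: state=(8.736)
t=1.800: state=(8.859)
t=2.000: state=(8.968)
t=2.200: state=(9.063)
t=2.400: state=(9.146)
t=2.600: state=(9.219)
t=2.800: state=(9.283)
t=3.000: state=(9.338)
t=3.200: state=(9.386)
t=3.400: state=(9.428)
t=3.600: state=(9.464)
t=3.800: state=(9.495)
t=3.940: state=(9.514)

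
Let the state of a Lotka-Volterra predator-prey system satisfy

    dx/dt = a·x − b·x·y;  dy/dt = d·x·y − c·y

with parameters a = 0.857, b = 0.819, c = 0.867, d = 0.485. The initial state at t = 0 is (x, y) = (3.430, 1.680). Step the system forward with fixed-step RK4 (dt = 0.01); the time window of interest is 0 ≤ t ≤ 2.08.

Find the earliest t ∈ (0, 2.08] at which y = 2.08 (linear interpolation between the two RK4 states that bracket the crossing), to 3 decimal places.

t=0.000: state=(3.430, 1.680)
step 1 (dt=0.01): k1=(-1.780, 1.338), k2=(-1.794, 1.336), k3=(-1.794, 1.336), k4=(-1.808, 1.334); state += dt/6·(k1+2k2+2k3+k4)
t=0.010: state=(3.412, 1.693)
t=0.020: state=(3.394, 1.707)
t=0.030: state=(3.375, 1.720)
continuing one RK4 step at a time; state shown every 10 steps (Δt=0.1):
t=0.100: state=(3.239, 1.811)
t=0.200: state=(3.027, 1.933)
t=0.300: state=(2.802, 2.042)
t=0.330: state=(2.733, 2.071)
next step: t=0.340: state=(2.710, 2.081) — y has crossed 2.08
linear interpolation between t=0.330 (2.07131) and t=0.340 (2.08072) → t≈0.339

t = 0.339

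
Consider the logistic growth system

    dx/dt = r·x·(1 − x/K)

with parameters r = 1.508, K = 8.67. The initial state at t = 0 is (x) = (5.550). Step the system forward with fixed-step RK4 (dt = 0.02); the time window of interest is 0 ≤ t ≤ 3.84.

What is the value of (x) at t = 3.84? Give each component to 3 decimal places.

(x) = (8.655)

t=0.000: state=(5.550)
step 1 (dt=0.02): k1=(3.012), k2=(2.999), k3=(2.999), k4=(2.986); state += dt/6·(k1+2k2+2k3+k4)
t=0.020: state=(5.610)
t=0.040: state=(5.669)
t=0.060: state=(5.728)
continuing one RK4 step at a time; state shown every 10 steps (Δt=0.2):
t=0.200: state=(6.124)
t=0.400: state=(6.631)
t=0.600: state=(7.063)
t=0.800: state=(7.421)
t=1.000: state=(7.711)
t=1.200: state=(7.939)
t=1.400: state=(8.117)
t=1.600: state=(8.254)
t=1.800: state=(8.359)
t=2.000: state=(8.438)
t=2.200: state=(8.497)
t=2.400: state=(8.541)
t=2.600: state=(8.574)
t=2.800: state=(8.599)
t=3.000: state=(8.617)
t=3.200: state=(8.631)
t=3.400: state=(8.641)
t=3.600: state=(8.649)
t=3.800: state=(8.654)
t=3.840: state=(8.655)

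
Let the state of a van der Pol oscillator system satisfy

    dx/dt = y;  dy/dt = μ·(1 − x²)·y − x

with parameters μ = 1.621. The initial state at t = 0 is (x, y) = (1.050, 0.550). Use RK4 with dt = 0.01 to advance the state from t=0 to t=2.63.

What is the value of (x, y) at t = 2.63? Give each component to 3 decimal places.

(x, y) = (-1.878, -0.831)

t=0.000: state=(1.050, 0.550)
step 1 (dt=0.01): k1=(0.550, -1.141), k2=(0.544, -1.148), k3=(0.544, -1.148), k4=(0.539, -1.155); state += dt/6·(k1+2k2+2k3+k4)
t=0.010: state=(1.055, 0.539)
t=0.020: state=(1.061, 0.527)
t=0.030: state=(1.066, 0.515)
continuing one RK4 step at a time; state shown every 10 steps (Δt=0.1):
t=0.100: state=(1.099, 0.430)
t=0.200: state=(1.136, 0.303)
t=0.300: state=(1.160, 0.176)
t=0.400: state=(1.171, 0.053)
t=0.500: state=(1.171, -0.064)
t=0.600: state=(1.159, -0.174)
t=0.700: state=(1.136, -0.277)
t=0.800: state=(1.103, -0.375)
t=0.900: state=(1.061, -0.472)
t=1.000: state=(1.009, -0.569)
t=1.100: state=(0.947, -0.672)
t=1.200: state=(0.874, -0.783)
t=1.300: state=(0.790, -0.908)
t=1.400: state=(0.692, -1.054)
t=1.500: state=(0.578, -1.227)
t=1.600: state=(0.445, -1.437)
t=1.700: state=(0.289, -1.693)
t=1.800: state=(0.105, -1.999)
t=1.900: state=(-0.112, -2.349)
t=2.000: state=(-0.365, -2.710)
t=2.100: state=(-0.652, -3.001)
t=2.200: state=(-0.959, -3.092)
t=2.300: state=(-1.259, -2.865)
t=2.400: state=(-1.521, -2.327)
t=2.500: state=(-1.720, -1.640)
t=2.600: state=(-1.851, -0.997)
t=2.630: state=(-1.878, -0.831)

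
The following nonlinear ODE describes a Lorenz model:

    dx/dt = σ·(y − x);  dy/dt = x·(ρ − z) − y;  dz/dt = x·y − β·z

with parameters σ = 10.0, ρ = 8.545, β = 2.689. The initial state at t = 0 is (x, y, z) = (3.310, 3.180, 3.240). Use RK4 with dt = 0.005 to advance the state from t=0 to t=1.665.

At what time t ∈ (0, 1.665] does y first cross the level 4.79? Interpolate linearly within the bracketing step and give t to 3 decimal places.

t = 0.117

t=0.000: state=(3.310, 3.180, 3.240)
step 1 (dt=0.005): k1=(-1.300, 14.380, 1.813), k2=(-0.908, 14.311, 1.910), k3=(-0.920, 14.316, 1.912), k4=(-0.538, 14.252, 2.010); state += dt/6·(k1+2k2+2k3+k4)
t=0.005: state=(3.305, 3.252, 3.250)
t=0.010: state=(3.305, 3.323, 3.260)
t=0.015: state=(3.307, 3.393, 3.272)
continuing one RK4 step at a time; state shown every 20 steps (Δt=0.1):
t=0.100: state=(3.739, 4.562, 3.665)
t=0.115: state=(3.868, 4.767, 3.781)
next step: t=0.120: state=(3.914, 4.835, 3.823) — y has crossed 4.79
linear interpolation between t=0.115 (4.76675) and t=0.120 (4.83502) → t≈0.117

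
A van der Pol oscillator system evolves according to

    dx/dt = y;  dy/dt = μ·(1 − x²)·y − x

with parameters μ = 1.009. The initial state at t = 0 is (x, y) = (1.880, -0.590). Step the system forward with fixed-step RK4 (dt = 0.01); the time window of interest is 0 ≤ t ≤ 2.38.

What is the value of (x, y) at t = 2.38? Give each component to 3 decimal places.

(x, y) = (-1.674, -1.702)

t=0.000: state=(1.880, -0.590)
step 1 (dt=0.01): k1=(-0.590, -0.371), k2=(-0.592, -0.370), k3=(-0.592, -0.370), k4=(-0.594, -0.369); state += dt/6·(k1+2k2+2k3+k4)
t=0.010: state=(1.874, -0.594)
t=0.020: state=(1.868, -0.597)
t=0.030: state=(1.862, -0.601)
continuing one RK4 step at a time; state shown every 10 steps (Δt=0.1):
t=0.100: state=(1.819, -0.626)
t=0.200: state=(1.755, -0.662)
t=0.300: state=(1.687, -0.700)
t=0.400: state=(1.615, -0.740)
t=0.500: state=(1.539, -0.783)
t=0.600: state=(1.458, -0.832)
t=0.700: state=(1.372, -0.886)
t=0.800: state=(1.280, -0.949)
t=0.900: state=(1.182, -1.021)
t=1.000: state=(1.076, -1.104)
t=1.100: state=(0.961, -1.202)
t=1.200: state=(0.835, -1.316)
t=1.300: state=(0.697, -1.450)
t=1.400: state=(0.544, -1.607)
t=1.500: state=(0.375, -1.787)
t=1.600: state=(0.186, -1.990)
t=1.700: state=(-0.024, -2.208)
t=1.800: state=(-0.256, -2.423)
t=1.900: state=(-0.507, -2.600)
t=2.000: state=(-0.773, -2.693)
t=2.100: state=(-1.041, -2.649)
t=2.200: state=(-1.297, -2.435)
t=2.300: state=(-1.523, -2.068)
t=2.380: state=(-1.674, -1.702)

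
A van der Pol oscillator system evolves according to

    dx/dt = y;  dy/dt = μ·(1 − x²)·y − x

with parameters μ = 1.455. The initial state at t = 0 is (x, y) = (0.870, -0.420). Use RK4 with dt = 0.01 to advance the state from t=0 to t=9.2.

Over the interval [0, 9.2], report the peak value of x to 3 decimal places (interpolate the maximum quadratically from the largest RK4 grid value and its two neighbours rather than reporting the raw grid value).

t=0.000: state=(0.870, -0.420)
step 1 (dt=0.01): k1=(-0.420, -1.019), k2=(-0.425, -1.021), k3=(-0.425, -1.021), k4=(-0.430, -1.023); state += dt/6·(k1+2k2+2k3+k4)
t=0.010: state=(0.866, -0.430)
t=0.020: state=(0.861, -0.440)
t=0.030: state=(0.857, -0.451)
continuing one RK4 step at a time; state shown every 50 steps (Δt=0.5):
t=0.500: state=(0.517, -1.041)
t=1.000: state=(-0.263, -2.188)
t=1.500: state=(-1.478, -1.960)
t=2.000: state=(-1.885, 0.012)
t=2.500: state=(-1.741, 0.450)
t=3.000: state=(-1.471, 0.632)
t=3.500: state=(-1.092, 0.919)
t=4.000: state=(-0.483, 1.636)
t=4.500: state=(0.704, 3.117)
t=5.000: state=(1.906, 0.976)
t=5.500: state=(1.974, -0.294)
t=6.000: state=(1.770, -0.488)
t=6.500: state=(1.492, -0.633)
t=7.000: state=(1.117, -0.902)
t=7.500: state=(0.525, -1.582)
t=8.000: state=(-0.627, -3.075)
t=8.500: state=(-1.881, -1.120)
t=9.000: state=(-1.982, 0.275)
t=9.200: state=(-1.914, 0.389)
largest grid value and its neighbours: x(5.260)=2.01382, x(5.270)=2.01385, x(5.280)=2.01369
parabola through these three points peaks at t≈5.267 with x≈2.01386

max x = 2.014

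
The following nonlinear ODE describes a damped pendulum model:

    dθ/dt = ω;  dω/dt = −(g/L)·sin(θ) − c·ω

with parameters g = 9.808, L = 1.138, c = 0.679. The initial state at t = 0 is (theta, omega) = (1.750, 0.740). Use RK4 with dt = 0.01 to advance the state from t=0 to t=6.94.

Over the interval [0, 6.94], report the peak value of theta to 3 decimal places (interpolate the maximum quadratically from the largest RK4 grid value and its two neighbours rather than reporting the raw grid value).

max theta = 1.781

t=0.000: state=(1.750, 0.740)
step 1 (dt=0.01): k1=(0.740, -8.983), k2=(0.695, -8.947), k3=(0.695, -8.947), k4=(0.651, -8.911); state += dt/6·(k1+2k2+2k3+k4)
t=0.010: state=(1.757, 0.651)
t=0.020: state=(1.763, 0.562)
t=0.030: state=(1.768, 0.474)
continuing one RK4 step at a time; state shown every 25 steps (Δt=0.25):
t=0.250: state=(1.670, -1.324)
t=0.500: state=(1.113, -3.051)
t=0.750: state=(0.228, -3.770)
t=1.000: state=(-0.619, -2.743)
t=1.250: state=(-1.067, -0.787)
t=1.500: state=(-1.022, 1.086)
t=1.750: state=(-0.574, 2.350)
t=2.000: state=(0.056, 2.469)
t=2.250: state=(0.562, 1.433)
t=2.500: state=(0.737, -0.040)
t=2.750: state=(0.563, -1.267)
t=3.000: state=(0.164, -1.778)
t=3.250: state=(-0.249, -1.389)
t=3.500: state=(-0.482, -0.421)
t=3.750: state=(-0.458, 0.578)
t=4.000: state=(-0.228, 1.169)
t=4.250: state=(0.073, 1.129)
t=4.500: state=(0.292, 0.564)
t=4.750: state=(0.341, -0.171)
t=5.000: state=(0.223, -0.714)
t=5.250: state=(0.019, -0.841)
t=5.500: state=(-0.162, -0.551)
t=5.750: state=(-0.239, -0.048)
t=6.000: state=(-0.191, 0.398)
t=6.250: state=(-0.061, 0.590)
t=6.500: state=(0.077, 0.472)
t=6.750: state=(0.158, 0.151)
t=6.940: state=(0.160, -0.118)
largest grid value and its neighbours: theta(0.080)=1.78104, theta(0.090)=1.78105, theta(0.100)=1.78022
parabola through these three points peaks at t≈0.085 with theta≈1.78115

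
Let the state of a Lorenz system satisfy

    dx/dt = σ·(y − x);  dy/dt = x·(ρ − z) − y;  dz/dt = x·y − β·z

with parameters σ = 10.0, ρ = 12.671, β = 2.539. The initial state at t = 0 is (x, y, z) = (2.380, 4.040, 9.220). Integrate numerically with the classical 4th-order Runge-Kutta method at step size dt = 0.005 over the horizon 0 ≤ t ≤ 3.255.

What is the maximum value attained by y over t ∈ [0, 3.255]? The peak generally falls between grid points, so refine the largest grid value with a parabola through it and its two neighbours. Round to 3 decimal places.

t=0.000: state=(2.380, 4.040, 9.220)
step 1 (dt=0.005): k1=(16.600, 4.173, -13.794), k2=(16.289, 4.390, -13.514), k3=(16.303, 4.385, -13.518), k4=(16.004, 4.599, -13.239); state += dt/6·(k1+2k2+2k3+k4)
t=0.005: state=(2.461, 4.062, 9.152)
t=0.010: state=(2.540, 4.086, 9.088)
t=0.015: state=(2.616, 4.112, 9.025)
continuing one RK4 step at a time; state shown every 40 steps (Δt=0.2):
t=0.200: state=(4.868, 6.116, 8.575)
t=0.400: state=(7.076, 7.627, 12.235)
t=0.600: state=(6.113, 4.898, 14.191)
t=0.800: state=(4.144, 3.640, 11.625)
t=1.000: state=(4.172, 4.637, 9.540)
t=1.200: state=(5.649, 6.513, 10.133)
t=1.400: state=(6.653, 6.560, 12.900)
t=1.600: state=(5.455, 4.654, 13.070)
t=1.800: state=(4.435, 4.303, 11.101)
t=2.000: state=(4.871, 5.372, 10.132)
t=2.200: state=(5.992, 6.446, 11.314)
t=2.400: state=(6.111, 5.757, 12.856)
t=2.600: state=(5.128, 4.686, 12.217)
t=2.800: state=(4.767, 4.863, 10.907)
t=3.000: state=(5.355, 5.767, 10.786)
t=3.200: state=(5.984, 6.093, 11.947)
t=3.255: state=(6.000, 5.949, 12.246)
largest grid value and its neighbours: y(0.365)=7.69019, y(0.370)=7.69267, y(0.375)=7.69134
parabola through these three points peaks at t≈0.371 with y≈7.69271

max y = 7.693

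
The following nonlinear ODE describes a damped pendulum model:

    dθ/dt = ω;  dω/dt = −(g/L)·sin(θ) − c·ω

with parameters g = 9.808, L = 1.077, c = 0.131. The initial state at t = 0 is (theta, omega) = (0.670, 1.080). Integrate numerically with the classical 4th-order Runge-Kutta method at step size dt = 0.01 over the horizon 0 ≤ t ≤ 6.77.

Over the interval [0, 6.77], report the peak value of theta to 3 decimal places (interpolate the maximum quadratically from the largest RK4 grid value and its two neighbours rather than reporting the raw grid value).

max theta = 0.766

t=0.000: state=(0.670, 1.080)
step 1 (dt=0.01): k1=(1.080, -5.797), k2=(1.051, -5.831), k3=(1.051, -5.830), k4=(1.022, -5.864); state += dt/6·(k1+2k2+2k3+k4)
t=0.010: state=(0.681, 1.022)
t=0.020: state=(0.690, 0.963)
t=0.030: state=(0.700, 0.903)
continuing one RK4 step at a time; state shown every 25 steps (Δt=0.25):
t=0.250: state=(0.748, -0.468)
t=0.500: state=(0.457, -1.766)
t=0.750: state=(-0.058, -2.162)
t=1.000: state=(-0.526, -1.417)
t=1.250: state=(-0.712, -0.019)
t=1.500: state=(-0.539, 1.342)
t=1.750: state=(-0.098, 2.023)
t=2.000: state=(0.380, 1.625)
t=2.250: state=(0.646, 0.426)
t=2.500: state=(0.580, -0.928)
t=2.750: state=(0.223, -1.804)
t=3.000: state=(-0.240, -1.720)
t=3.250: state=(-0.562, -0.750)
t=3.500: state=(-0.588, 0.543)
t=3.750: state=(-0.315, 1.540)
t=4.000: state=(0.113, 1.721)
t=4.250: state=(0.468, 0.994)
t=4.500: state=(0.571, -0.198)
t=4.750: state=(0.380, -1.258)
t=5.000: state=(-0.002, -1.651)
t=5.250: state=(-0.370, -1.161)
t=5.500: state=(-0.534, -0.100)
t=5.750: state=(-0.419, 0.974)
t=6.000: state=(-0.091, 1.529)
t=6.250: state=(0.275, 1.260)
t=6.500: state=(0.485, 0.350)
t=6.750: state=(0.438, -0.702)
t=6.770: state=(0.423, -0.776)
largest grid value and its neighbours: theta(0.170)=0.76578, theta(0.180)=0.76579, theta(0.190)=0.76517
parabola through these three points peaks at t≈0.175 with theta≈0.76586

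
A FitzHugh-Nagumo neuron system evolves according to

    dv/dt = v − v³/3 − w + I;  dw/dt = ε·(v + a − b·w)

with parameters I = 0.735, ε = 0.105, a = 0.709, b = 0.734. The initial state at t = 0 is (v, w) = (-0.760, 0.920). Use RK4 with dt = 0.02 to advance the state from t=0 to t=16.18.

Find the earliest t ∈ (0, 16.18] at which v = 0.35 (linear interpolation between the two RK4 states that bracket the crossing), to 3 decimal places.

t = 14.034

t=0.000: state=(-0.760, 0.920)
step 1 (dt=0.02): k1=(-0.799, -0.076), k2=(-0.801, -0.077), k3=(-0.801, -0.077), k4=(-0.804, -0.078); state += dt/6·(k1+2k2+2k3+k4)
t=0.020: state=(-0.776, 0.918)
t=0.040: state=(-0.792, 0.917)
t=0.060: state=(-0.808, 0.915)
continuing one RK4 step at a time; state shown every 50 steps (Δt=1):
t=1.000: state=(-1.484, 0.807)
t=2.000: state=(-1.680, 0.655)
t=3.000: state=(-1.645, 0.509)
t=4.000: state=(-1.572, 0.380)
t=5.000: state=(-1.492, 0.269)
t=6.000: state=(-1.409, 0.174)
t=7.000: state=(-1.323, 0.095)
t=8.000: state=(-1.231, 0.030)
t=9.000: state=(-1.131, -0.020)
t=10.000: state=(-1.017, -0.055)
t=11.000: state=(-0.878, -0.075)
t=12.000: state=(-0.688, -0.078)
t=13.000: state=(-0.372, -0.055)
t=14.000: state=(0.314, 0.013)
t=14.020: state=(0.335, 0.015)
next step: t=14.040: state=(0.356, 0.017) — v has crossed 0.35
linear interpolation between t=14.020 (0.33511) and t=14.040 (0.35612) → t≈14.034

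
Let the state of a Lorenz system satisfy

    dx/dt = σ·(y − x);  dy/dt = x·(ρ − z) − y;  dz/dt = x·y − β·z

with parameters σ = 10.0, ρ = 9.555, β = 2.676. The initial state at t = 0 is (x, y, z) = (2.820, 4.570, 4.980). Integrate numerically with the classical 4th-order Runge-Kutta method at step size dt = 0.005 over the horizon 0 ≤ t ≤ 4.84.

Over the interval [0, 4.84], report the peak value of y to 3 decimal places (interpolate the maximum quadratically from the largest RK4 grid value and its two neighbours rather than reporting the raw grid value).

t=0.000: state=(2.820, 4.570, 4.980)
step 1 (dt=0.005): k1=(17.500, 8.331, -0.439), k2=(17.271, 8.514, -0.177), k3=(17.281, 8.509, -0.180), k4=(17.061, 8.687, 0.082); state += dt/6·(k1+2k2+2k3+k4)
t=0.005: state=(2.906, 4.613, 4.979)
t=0.010: state=(2.991, 4.657, 4.981)
t=0.015: state=(3.073, 4.703, 4.985)
continuing one RK4 step at a time; state shown every 40 steps (Δt=0.2):
t=0.200: state=(5.570, 6.722, 6.905)
t=0.400: state=(6.514, 6.082, 10.694)
t=0.600: state=(4.631, 3.620, 10.312)
t=0.800: state=(3.423, 3.246, 7.980)
t=1.000: state=(3.736, 4.171, 6.665)
t=1.200: state=(4.915, 5.561, 7.247)
t=1.400: state=(5.756, 5.816, 9.221)
t=1.600: state=(5.128, 4.582, 9.833)
t=1.800: state=(4.212, 3.940, 8.699)
t=2.000: state=(4.132, 4.302, 7.677)
t=2.200: state=(4.720, 5.078, 7.736)
t=2.400: state=(5.266, 5.385, 8.701)
t=2.600: state=(5.103, 4.860, 9.267)
t=2.800: state=(4.583, 4.375, 8.825)
t=3.000: state=(4.414, 4.457, 8.182)
t=3.200: state=(4.680, 4.869, 8.075)
t=3.400: state=(5.007, 5.106, 8.528)
t=3.600: state=(5.001, 4.904, 8.914)
t=3.800: state=(4.736, 4.606, 8.780)
t=4.000: state=(4.588, 4.581, 8.419)
t=4.200: state=(4.692, 4.786, 8.287)
t=4.400: state=(4.878, 4.947, 8.486)
t=4.600: state=(4.915, 4.882, 8.722)
t=4.800: state=(4.790, 4.717, 8.708)
t=4.840: state=(4.762, 4.693, 8.676)
largest grid value and its neighbours: y(0.270)=7.03796, y(0.275)=7.03865, y(0.280)=7.03614
parabola through these three points peaks at t≈0.274 with y≈7.03878

max y = 7.039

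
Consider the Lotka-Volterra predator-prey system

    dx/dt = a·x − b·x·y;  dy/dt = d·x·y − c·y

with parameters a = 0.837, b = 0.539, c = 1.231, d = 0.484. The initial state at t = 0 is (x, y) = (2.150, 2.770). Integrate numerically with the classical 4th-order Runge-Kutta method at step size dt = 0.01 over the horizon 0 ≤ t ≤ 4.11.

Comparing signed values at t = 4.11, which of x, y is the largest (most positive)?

largest component: x

t=0.000: state=(2.150, 2.770)
step 1 (dt=0.01): k1=(-1.410, -0.527), k2=(-1.403, -0.536), k3=(-1.403, -0.536), k4=(-1.395, -0.545); state += dt/6·(k1+2k2+2k3+k4)
t=0.010: state=(2.136, 2.765)
t=0.020: state=(2.122, 2.759)
t=0.030: state=(2.108, 2.753)
continuing one RK4 step at a time; state shown every 20 steps (Δt=0.2):
t=0.200: state=(1.899, 2.633)
t=0.400: state=(1.706, 2.450)
t=0.600: state=(1.566, 2.243)
t=0.800: state=(1.471, 2.030)
t=1.000: state=(1.413, 1.824)
t=1.200: state=(1.386, 1.633)
t=1.400: state=(1.388, 1.460)
t=1.600: state=(1.413, 1.306)
t=1.800: state=(1.462, 1.174)
t=2.000: state=(1.533, 1.060)
t=2.200: state=(1.625, 0.966)
t=2.400: state=(1.739, 0.888)
t=2.600: state=(1.874, 0.827)
t=2.800: state=(2.032, 0.781)
t=3.000: state=(2.212, 0.750)
t=3.200: state=(2.415, 0.733)
t=3.400: state=(2.639, 0.732)
t=3.600: state=(2.881, 0.747)
t=3.800: state=(3.137, 0.781)
t=4.000: state=(3.400, 0.838)
t=4.110: state=(3.542, 0.881)
compare at T: x=3.542, y=0.881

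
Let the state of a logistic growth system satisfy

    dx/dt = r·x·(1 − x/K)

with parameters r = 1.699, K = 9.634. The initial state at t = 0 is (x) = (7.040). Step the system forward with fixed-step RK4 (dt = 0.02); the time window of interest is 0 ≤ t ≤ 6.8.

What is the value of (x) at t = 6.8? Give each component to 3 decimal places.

(x) = (9.634)

t=0.000: state=(7.040)
step 1 (dt=0.02): k1=(3.221), k2=(3.195), k3=(3.195), k4=(3.170); state += dt/6·(k1+2k2+2k3+k4)
t=0.020: state=(7.104)
t=0.040: state=(7.167)
t=0.060: state=(7.229)
continuing one RK4 step at a time; state shown every 25 steps (Δt=0.5):
t=0.500: state=(8.323)
t=1.000: state=(9.026)
t=1.500: state=(9.364)
t=2.000: state=(9.517)
t=2.500: state=(9.584)
t=3.000: state=(9.612)
t=3.500: state=(9.625)
t=4.000: state=(9.630)
t=4.500: state=(9.632)
t=5.000: state=(9.633)
t=5.500: state=(9.634)
t=6.000: state=(9.634)
t=6.500: state=(9.634)
t=6.800: state=(9.634)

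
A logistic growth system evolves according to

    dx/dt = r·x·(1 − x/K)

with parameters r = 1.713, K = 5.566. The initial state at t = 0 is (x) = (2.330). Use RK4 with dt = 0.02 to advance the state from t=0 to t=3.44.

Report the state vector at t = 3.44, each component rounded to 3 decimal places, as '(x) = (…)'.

(x) = (5.545)

t=0.000: state=(2.330)
step 1 (dt=0.02): k1=(2.320), k2=(2.327), k3=(2.327), k4=(2.333); state += dt/6·(k1+2k2+2k3+k4)
t=0.020: state=(2.377)
t=0.040: state=(2.423)
t=0.060: state=(2.470)
continuing one RK4 step at a time; state shown every 10 steps (Δt=0.2):
t=0.200: state=(2.803)
t=0.400: state=(3.274)
t=0.600: state=(3.718)
t=0.800: state=(4.115)
t=1.000: state=(4.451)
t=1.200: state=(4.726)
t=1.400: state=(4.942)
t=1.600: state=(5.108)
t=1.800: state=(5.233)
t=2.000: state=(5.325)
t=2.200: state=(5.393)
t=2.400: state=(5.442)
t=2.600: state=(5.477)
t=2.800: state=(5.503)
t=3.000: state=(5.521)
t=3.200: state=(5.534)
t=3.400: state=(5.543)
t=3.440: state=(5.545)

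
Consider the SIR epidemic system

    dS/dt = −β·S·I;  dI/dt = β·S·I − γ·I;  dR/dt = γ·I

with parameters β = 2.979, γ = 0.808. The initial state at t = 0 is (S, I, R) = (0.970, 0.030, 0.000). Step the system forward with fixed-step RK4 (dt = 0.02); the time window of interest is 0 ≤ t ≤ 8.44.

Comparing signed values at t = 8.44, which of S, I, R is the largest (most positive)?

t=0.000: state=(0.970, 0.030, 0.000)
step 1 (dt=0.02): k1=(-0.087, 0.062, 0.024), k2=(-0.088, 0.064, 0.025), k3=(-0.088, 0.064, 0.025), k4=(-0.090, 0.065, 0.025); state += dt/6·(k1+2k2+2k3+k4)
t=0.020: state=(0.968, 0.031, 0.000)
t=0.040: state=(0.966, 0.033, 0.001)
t=0.060: state=(0.964, 0.034, 0.002)
continuing one RK4 step at a time; state shown every 25 steps (Δt=0.5):
t=0.500: state=(0.898, 0.081, 0.021)
t=1.000: state=(0.741, 0.186, 0.073)
t=1.500: state=(0.509, 0.316, 0.175)
t=2.000: state=(0.299, 0.382, 0.319)
t=2.500: state=(0.171, 0.358, 0.471)
t=3.000: state=(0.105, 0.292, 0.603)
t=3.500: state=(0.072, 0.222, 0.707)
t=4.000: state=(0.054, 0.162, 0.784)
t=4.500: state=(0.044, 0.116, 0.840)
t=5.000: state=(0.038, 0.083, 0.879)
t=5.500: state=(0.034, 0.058, 0.908)
t=6.000: state=(0.032, 0.041, 0.927)
t=6.500: state=(0.030, 0.029, 0.941)
t=7.000: state=(0.029, 0.020, 0.951)
t=7.500: state=(0.028, 0.014, 0.958)
t=8.000: state=(0.028, 0.010, 0.962)
t=8.440: state=(0.028, 0.007, 0.965)
compare at T: S=0.028, I=0.007, R=0.965

largest component: R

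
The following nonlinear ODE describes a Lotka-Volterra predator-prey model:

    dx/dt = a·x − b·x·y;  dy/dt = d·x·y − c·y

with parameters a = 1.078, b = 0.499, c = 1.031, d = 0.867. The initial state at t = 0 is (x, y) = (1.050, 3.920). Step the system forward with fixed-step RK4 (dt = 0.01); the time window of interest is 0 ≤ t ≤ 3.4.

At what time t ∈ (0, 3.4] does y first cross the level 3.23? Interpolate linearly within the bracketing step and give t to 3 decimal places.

t=0.000: state=(1.050, 3.920)
step 1 (dt=0.01): k1=(-0.922, -0.473), k2=(-0.917, -0.488), k3=(-0.917, -0.488), k4=(-0.911, -0.503); state += dt/6·(k1+2k2+2k3+k4)
t=0.010: state=(1.041, 3.915)
t=0.020: state=(1.032, 3.910)
t=0.030: state=(1.023, 3.904)
continuing one RK4 step at a time; state shown every 20 steps (Δt=0.2):
t=0.200: state=(0.887, 3.770)
t=0.400: state=(0.764, 3.538)
t=0.600: state=(0.675, 3.259)
t=0.620: state=(0.667, 3.230)
next step: t=0.630: state=(0.664, 3.216) — y has crossed 3.23
linear interpolation between t=0.620 (3.23031) and t=0.630 (3.21568) → t≈0.620

t = 0.620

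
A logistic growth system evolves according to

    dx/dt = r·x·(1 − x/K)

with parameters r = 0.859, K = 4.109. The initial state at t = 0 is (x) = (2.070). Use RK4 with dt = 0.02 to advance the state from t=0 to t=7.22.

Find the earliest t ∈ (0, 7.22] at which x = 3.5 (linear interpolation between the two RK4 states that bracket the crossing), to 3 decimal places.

t = 2.018

t=0.000: state=(2.070)
step 1 (dt=0.02): k1=(0.882), k2=(0.882), k3=(0.882), k4=(0.882); state += dt/6·(k1+2k2+2k3+k4)
t=0.020: state=(2.088)
t=0.040: state=(2.105)
t=0.060: state=(2.123)
continuing one RK4 step at a time; state shown every 25 steps (Δt=0.5):
t=0.500: state=(2.504)
t=1.000: state=(2.899)
t=1.500: state=(3.231)
t=2.000: state=(3.492)
next step: t=2.020: state=(3.501) — x has crossed 3.5
linear interpolation between t=2.000 (3.49186) and t=2.020 (3.50081) → t≈2.018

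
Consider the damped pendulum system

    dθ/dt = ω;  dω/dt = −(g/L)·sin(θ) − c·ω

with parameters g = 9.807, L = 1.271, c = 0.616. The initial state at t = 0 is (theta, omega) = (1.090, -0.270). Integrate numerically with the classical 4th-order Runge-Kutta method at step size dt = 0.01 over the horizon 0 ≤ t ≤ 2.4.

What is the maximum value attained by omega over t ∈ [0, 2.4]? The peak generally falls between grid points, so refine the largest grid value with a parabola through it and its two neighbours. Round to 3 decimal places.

max omega = 1.708

t=0.000: state=(1.090, -0.270)
step 1 (dt=0.01): k1=(-0.270, -6.675), k2=(-0.303, -6.649), k3=(-0.303, -6.649), k4=(-0.336, -6.623); state += dt/6·(k1+2k2+2k3+k4)
t=0.010: state=(1.087, -0.336)
t=0.020: state=(1.083, -0.402)
t=0.030: state=(1.079, -0.468)
continuing one RK4 step at a time; state shown every 10 steps (Δt=0.1):
t=0.100: state=(1.031, -0.908)
t=0.200: state=(0.911, -1.473)
t=0.300: state=(0.739, -1.936)
t=0.400: state=(0.528, -2.263)
t=0.500: state=(0.292, -2.426)
t=0.600: state=(0.049, -2.407)
t=0.700: state=(-0.183, -2.211)
t=0.800: state=(-0.388, -1.865)
t=0.900: state=(-0.553, -1.412)
t=1.000: state=(-0.668, -0.896)
t=1.100: state=(-0.731, -0.358)
t=1.200: state=(-0.740, 0.168)
t=1.300: state=(-0.699, 0.654)
t=1.400: state=(-0.612, 1.072)
t=1.500: state=(-0.487, 1.400)
t=1.600: state=(-0.336, 1.616)
t=1.700: state=(-0.168, 1.706)
t=1.800: state=(0.001, 1.666)
t=1.900: state=(0.161, 1.504)
t=2.000: state=(0.299, 1.242)
t=2.100: state=(0.407, 0.907)
t=2.200: state=(0.479, 0.530)
t=2.300: state=(0.512, 0.140)
t=2.400: state=(0.507, -0.235)
largest grid value and its neighbours: omega(1.710)=1.70775, omega(1.720)=1.70820, omega(1.730)=1.70736
parabola through these three points peaks at t≈1.719 with omega≈1.70822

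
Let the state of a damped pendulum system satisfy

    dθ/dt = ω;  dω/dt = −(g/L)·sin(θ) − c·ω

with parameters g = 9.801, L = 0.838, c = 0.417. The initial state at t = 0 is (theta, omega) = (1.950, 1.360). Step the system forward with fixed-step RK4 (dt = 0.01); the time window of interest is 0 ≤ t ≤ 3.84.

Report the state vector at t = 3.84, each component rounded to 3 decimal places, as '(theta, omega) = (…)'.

t=0.000: state=(1.950, 1.360)
step 1 (dt=0.01): k1=(1.360, -11.432), k2=(1.303, -11.378), k3=(1.303, -11.380), k4=(1.246, -11.327); state += dt/6·(k1+2k2+2k3+k4)
t=0.010: state=(1.963, 1.246)
t=0.020: state=(1.975, 1.133)
t=0.030: state=(1.986, 1.022)
continuing one RK4 step at a time; state shown every 20 steps (Δt=0.2):
t=0.200: state=(2.005, -0.777)
t=0.400: state=(1.642, -2.856)
t=0.600: state=(0.873, -4.727)
t=0.800: state=(-0.148, -5.108)
t=1.000: state=(-1.028, -3.433)
t=1.200: state=(-1.474, -1.017)
t=1.400: state=(-1.442, 1.302)
t=1.600: state=(-0.973, 3.299)
t=1.800: state=(-0.191, 4.257)
t=2.000: state=(0.606, 3.425)
t=2.200: state=(1.100, 1.424)
t=2.400: state=(1.165, -0.755)
t=2.600: state=(0.820, -2.599)
t=2.800: state=(0.190, -3.478)
t=3.000: state=(-0.469, -2.861)
t=3.200: state=(-0.883, -1.185)
t=3.400: state=(-0.928, 0.719)
t=3.600: state=(-0.619, 2.261)
t=3.800: state=(-0.087, 2.861)
t=3.840: state=(0.027, 2.827)

(theta, omega) = (0.027, 2.827)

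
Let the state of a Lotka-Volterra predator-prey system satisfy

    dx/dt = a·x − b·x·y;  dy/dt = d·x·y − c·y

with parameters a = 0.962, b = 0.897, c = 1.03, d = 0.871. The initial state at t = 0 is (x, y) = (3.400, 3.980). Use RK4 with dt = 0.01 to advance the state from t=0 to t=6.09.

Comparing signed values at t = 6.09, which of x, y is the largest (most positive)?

t=0.000: state=(3.400, 3.980)
step 1 (dt=0.01): k1=(-8.867, 7.687), k2=(-8.867, 7.606), k3=(-8.866, 7.605), k4=(-8.862, 7.521); state += dt/6·(k1+2k2+2k3+k4)
t=0.010: state=(3.311, 4.056)
t=0.020: state=(3.223, 4.130)
t=0.030: state=(3.135, 4.203)
continuing one RK4 step at a time; state shown every 20 steps (Δt=0.2):
t=0.200: state=(1.804, 5.059)
t=0.400: state=(0.865, 5.145)
t=0.600: state=(0.433, 4.664)
t=0.800: state=(0.241, 4.017)
t=1.000: state=(0.150, 3.379)
t=1.200: state=(0.105, 2.810)
t=1.400: state=(0.080, 2.324)
t=1.600: state=(0.067, 1.915)
t=1.800: state=(0.059, 1.576)
t=2.000: state=(0.055, 1.295)
t=2.200: state=(0.054, 1.064)
t=2.400: state=(0.055, 0.874)
t=2.600: state=(0.058, 0.719)
t=2.800: state=(0.063, 0.591)
t=3.000: state=(0.069, 0.487)
t=3.200: state=(0.077, 0.401)
t=3.400: state=(0.088, 0.331)
t=3.600: state=(0.101, 0.274)
t=3.800: state=(0.117, 0.227)
t=4.000: state=(0.137, 0.189)
t=4.200: state=(0.160, 0.158)
t=4.400: state=(0.189, 0.132)
t=4.600: state=(0.225, 0.112)
t=4.800: state=(0.267, 0.095)
t=5.000: state=(0.319, 0.081)
t=5.200: state=(0.382, 0.070)
t=5.400: state=(0.457, 0.062)
t=5.600: state=(0.548, 0.055)
t=5.800: state=(0.658, 0.049)
t=6.000: state=(0.791, 0.046)
t=6.090: state=(0.860, 0.044)
compare at T: x=0.860, y=0.044

largest component: x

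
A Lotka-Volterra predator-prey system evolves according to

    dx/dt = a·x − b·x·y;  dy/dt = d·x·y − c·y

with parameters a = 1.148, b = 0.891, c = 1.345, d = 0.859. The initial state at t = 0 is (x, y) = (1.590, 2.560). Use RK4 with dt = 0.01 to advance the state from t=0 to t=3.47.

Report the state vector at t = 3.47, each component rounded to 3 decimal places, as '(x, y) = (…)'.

(x, y) = (2.059, 0.576)

t=0.000: state=(1.590, 2.560)
step 1 (dt=0.01): k1=(-1.801, 0.053), k2=(-1.792, 0.033), k3=(-1.791, 0.034), k4=(-1.782, 0.014); state += dt/6·(k1+2k2+2k3+k4)
t=0.010: state=(1.572, 2.560)
t=0.020: state=(1.554, 2.560)
t=0.030: state=(1.537, 2.560)
continuing one RK4 step at a time; state shown every 20 steps (Δt=0.2):
t=0.200: state=(1.272, 2.498)
t=0.400: state=(1.040, 2.326)
t=0.600: state=(0.882, 2.094)
t=0.800: state=(0.781, 1.845)
t=1.000: state=(0.723, 1.603)
t=1.200: state=(0.697, 1.383)
t=1.400: state=(0.698, 1.191)
t=1.600: state=(0.721, 1.028)
t=1.800: state=(0.764, 0.892)
t=2.000: state=(0.829, 0.781)
t=2.200: state=(0.914, 0.693)
t=2.400: state=(1.023, 0.626)
t=2.600: state=(1.157, 0.576)
t=2.800: state=(1.318, 0.544)
t=3.000: state=(1.507, 0.530)
t=3.200: state=(1.724, 0.534)
t=3.400: state=(1.969, 0.561)
t=3.470: state=(2.059, 0.576)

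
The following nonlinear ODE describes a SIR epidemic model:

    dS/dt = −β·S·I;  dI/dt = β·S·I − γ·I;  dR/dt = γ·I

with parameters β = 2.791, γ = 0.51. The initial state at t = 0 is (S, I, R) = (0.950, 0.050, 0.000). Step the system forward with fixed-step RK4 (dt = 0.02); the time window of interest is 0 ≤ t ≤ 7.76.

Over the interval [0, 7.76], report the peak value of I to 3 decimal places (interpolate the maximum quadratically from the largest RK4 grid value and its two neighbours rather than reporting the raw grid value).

t=0.000: state=(0.950, 0.050, 0.000)
step 1 (dt=0.02): k1=(-0.133, 0.107, 0.026), k2=(-0.135, 0.109, 0.026), k3=(-0.135, 0.109, 0.026), k4=(-0.138, 0.111, 0.027); state += dt/6·(k1+2k2+2k3+k4)
t=0.020: state=(0.947, 0.052, 0.001)
t=0.040: state=(0.944, 0.054, 0.001)
t=0.060: state=(0.942, 0.057, 0.002)
continuing one RK4 step at a time; state shown every 25 steps (Δt=0.5):
t=0.500: state=(0.841, 0.137, 0.022)
t=1.000: state=(0.625, 0.298, 0.076)
t=1.500: state=(0.366, 0.460, 0.175)
t=2.000: state=(0.182, 0.516, 0.302)
t=2.500: state=(0.090, 0.480, 0.430)
t=3.000: state=(0.049, 0.408, 0.543)
t=3.500: state=(0.029, 0.333, 0.638)
t=4.000: state=(0.019, 0.267, 0.714)
t=4.500: state=(0.014, 0.212, 0.775)
t=5.000: state=(0.011, 0.167, 0.823)
t=5.500: state=(0.009, 0.131, 0.861)
t=6.000: state=(0.007, 0.103, 0.890)
t=6.500: state=(0.006, 0.080, 0.913)
t=7.000: state=(0.006, 0.063, 0.931)
t=7.500: state=(0.005, 0.049, 0.946)
t=7.760: state=(0.005, 0.043, 0.952)
largest grid value and its neighbours: I(1.980)=0.51598, I(2.000)=0.51605, I(2.020)=0.51596
parabola through these three points peaks at t≈1.999 with I≈0.51605

max I = 0.516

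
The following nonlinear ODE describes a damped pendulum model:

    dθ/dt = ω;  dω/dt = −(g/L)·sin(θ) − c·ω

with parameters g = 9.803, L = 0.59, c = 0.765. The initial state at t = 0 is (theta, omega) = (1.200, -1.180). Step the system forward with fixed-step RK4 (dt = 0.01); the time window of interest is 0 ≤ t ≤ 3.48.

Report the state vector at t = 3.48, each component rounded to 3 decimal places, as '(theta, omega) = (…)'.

(theta, omega) = (0.089, -1.231)

t=0.000: state=(1.200, -1.180)
step 1 (dt=0.01): k1=(-1.180, -14.583), k2=(-1.253, -14.492), k3=(-1.252, -14.490), k4=(-1.325, -14.396); state += dt/6·(k1+2k2+2k3+k4)
t=0.010: state=(1.187, -1.325)
t=0.020: state=(1.174, -1.468)
t=0.030: state=(1.158, -1.609)
continuing one RK4 step at a time; state shown every 20 steps (Δt=0.2):
t=0.200: state=(0.705, -3.555)
t=0.400: state=(-0.088, -3.951)
t=0.600: state=(-0.719, -2.090)
t=0.800: state=(-0.877, 0.506)
t=1.000: state=(-0.556, 2.517)
t=1.200: state=(0.024, 2.959)
t=1.400: state=(0.507, 1.656)
t=1.600: state=(0.640, -0.340)
t=1.800: state=(0.402, -1.883)
t=2.000: state=(-0.029, -2.182)
t=2.200: state=(-0.382, -1.183)
t=2.400: state=(-0.468, 0.328)
t=2.600: state=(-0.277, 1.448)
t=2.800: state=(0.045, 1.593)
t=3.000: state=(0.296, 0.796)
t=3.200: state=(0.341, -0.338)
t=3.400: state=(0.184, -1.122)
t=3.480: state=(0.089, -1.231)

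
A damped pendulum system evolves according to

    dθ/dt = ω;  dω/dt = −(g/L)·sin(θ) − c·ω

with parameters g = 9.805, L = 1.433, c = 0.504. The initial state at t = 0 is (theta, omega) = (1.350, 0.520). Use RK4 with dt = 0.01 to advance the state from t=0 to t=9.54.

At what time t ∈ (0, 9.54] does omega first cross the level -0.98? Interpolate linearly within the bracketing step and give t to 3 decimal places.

t = 0.229

t=0.000: state=(1.350, 0.520)
step 1 (dt=0.01): k1=(0.520, -6.938), k2=(0.485, -6.925), k3=(0.485, -6.924), k4=(0.451, -6.911); state += dt/6·(k1+2k2+2k3+k4)
t=0.010: state=(1.355, 0.451)
t=0.020: state=(1.359, 0.382)
t=0.030: state=(1.362, 0.313)
t=0.220: state=(1.302, -0.925)
next step: t=0.230: state=(1.293, -0.986) — omega has crossed -0.98
linear interpolation between t=0.220 (-0.92527) and t=0.230 (-0.98633) → t≈0.229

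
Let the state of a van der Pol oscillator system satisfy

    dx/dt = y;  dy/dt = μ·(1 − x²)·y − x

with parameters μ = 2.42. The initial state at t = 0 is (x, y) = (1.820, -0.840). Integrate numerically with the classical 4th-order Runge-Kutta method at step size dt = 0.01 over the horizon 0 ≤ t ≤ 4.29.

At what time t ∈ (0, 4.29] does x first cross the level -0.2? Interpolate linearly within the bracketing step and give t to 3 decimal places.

t=0.000: state=(1.820, -0.840)
step 1 (dt=0.01): k1=(-0.840, 2.881), k2=(-0.826, 2.774), k3=(-0.826, 2.777), k4=(-0.812, 2.675); state += dt/6·(k1+2k2+2k3+k4)
t=0.010: state=(1.812, -0.812)
t=0.020: state=(1.804, -0.786)
t=0.030: state=(1.796, -0.762)
continuing one RK4 step at a time; state shown every 20 steps (Δt=0.2):
t=0.200: state=(1.690, -0.533)
t=0.400: state=(1.592, -0.461)
t=0.600: state=(1.500, -0.462)
t=0.800: state=(1.405, -0.496)
t=1.000: state=(1.300, -0.556)
t=1.200: state=(1.180, -0.648)
t=1.400: state=(1.038, -0.791)
t=1.600: state=(0.858, -1.024)
t=1.800: state=(0.616, -1.437)
t=2.000: state=(0.259, -2.217)
t=2.160: state=(-0.174, -3.255)
next step: t=2.170: state=(-0.207, -3.330) — x has crossed -0.2
linear interpolation between t=2.160 (-0.17372) and t=2.170 (-0.20664) → t≈2.168

t = 2.168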